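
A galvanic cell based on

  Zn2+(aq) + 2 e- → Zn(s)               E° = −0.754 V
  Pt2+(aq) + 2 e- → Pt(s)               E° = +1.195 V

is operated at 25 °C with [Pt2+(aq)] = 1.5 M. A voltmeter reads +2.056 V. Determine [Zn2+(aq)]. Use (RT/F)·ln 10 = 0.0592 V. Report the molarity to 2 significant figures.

0.00036 M

With Pt²⁺/Pt at the cathode and Zn²⁺/Zn at the anode, E°cell = +1.195 − (−0.754) = +1.949 V (n = 2).
From the Nernst equation, log Q = n(E° − E)/0.0592 = 2·(+1.949 − (+2.056))/0.0592 = −3.615.
For Pt2+(aq) + Zn(s) → Pt(s) + Zn2+(aq), the reaction quotient is Q = [Zn2+(aq)] / [Pt2+(aq)].
Solving for the unknown gives log [Zn2+(aq)] = −3.439, so [Zn2+(aq)] ≈ 0.00036 M.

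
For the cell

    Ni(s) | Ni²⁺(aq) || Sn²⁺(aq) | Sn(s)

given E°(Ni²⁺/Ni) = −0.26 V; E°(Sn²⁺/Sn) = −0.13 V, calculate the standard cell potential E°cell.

By convention the left-hand electrode in cell notation is the anode (oxidation) and the right-hand electrode is the cathode (reduction).
E°cell = E°(right) − E°(left) = −0.13 − (−0.26) = +0.13 V.

+0.13 V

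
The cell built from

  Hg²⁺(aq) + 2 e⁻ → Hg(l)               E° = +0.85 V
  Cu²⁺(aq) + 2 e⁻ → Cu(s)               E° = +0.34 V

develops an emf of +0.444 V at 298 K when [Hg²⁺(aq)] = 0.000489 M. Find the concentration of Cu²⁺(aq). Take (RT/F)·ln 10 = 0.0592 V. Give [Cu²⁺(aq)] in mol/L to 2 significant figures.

0.083 M

With Hg²⁺/Hg at the cathode and Cu²⁺/Cu at the anode, E°cell = +0.85 − (+0.34) = +0.51 V (n = 2).
Rearranging E = E° − (0.0592/n)·log Q gives log Q = 2(+0.51 − (+0.444))/0.0592 = 2.230.
Balancing electrons gives Hg²⁺(aq) + Cu(s) → Hg(l) + Cu²⁺(aq); thus Q = [Cu²⁺(aq)] / [Hg²⁺(aq)].
Solving for the unknown gives log [Cu²⁺(aq)] = −1.081, so [Cu²⁺(aq)] ≈ 0.083 M.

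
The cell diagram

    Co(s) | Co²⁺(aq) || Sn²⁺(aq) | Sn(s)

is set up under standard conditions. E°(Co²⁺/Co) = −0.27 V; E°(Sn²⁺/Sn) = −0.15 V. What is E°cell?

By convention the left-hand electrode in cell notation is the anode (oxidation) and the right-hand electrode is the cathode (reduction).
E°cell = E°(right) − E°(left) = −0.15 − (−0.27) = +0.12 V.

+0.12 V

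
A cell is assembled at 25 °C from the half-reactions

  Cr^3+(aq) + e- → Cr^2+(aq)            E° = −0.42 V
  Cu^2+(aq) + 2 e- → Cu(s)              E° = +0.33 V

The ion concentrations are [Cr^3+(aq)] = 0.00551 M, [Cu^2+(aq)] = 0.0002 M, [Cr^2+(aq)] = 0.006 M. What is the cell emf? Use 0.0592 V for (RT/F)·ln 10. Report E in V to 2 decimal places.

Cu²⁺/Cu is reduced (cathode, E° = +0.33 V) and Cr³⁺/Cr²⁺ is oxidized (anode).
E°cell = E°cat − E°an = +0.33 − (−0.42) = +0.75 V; n = 2.
The balanced reaction is Cu^2+(aq) + 2 Cr^2+(aq) → Cu(s) + 2 Cr^3+(aq), so Q = [Cr^3+(aq)]^2 / ([Cu^2+(aq)]·[Cr^2+(aq)]^2) = 4.22×10^3 and log Q = 3.625.
By the Nernst equation, E = +0.75 − (0.0592/2)·(3.625) = +0.64 V.

+0.64 V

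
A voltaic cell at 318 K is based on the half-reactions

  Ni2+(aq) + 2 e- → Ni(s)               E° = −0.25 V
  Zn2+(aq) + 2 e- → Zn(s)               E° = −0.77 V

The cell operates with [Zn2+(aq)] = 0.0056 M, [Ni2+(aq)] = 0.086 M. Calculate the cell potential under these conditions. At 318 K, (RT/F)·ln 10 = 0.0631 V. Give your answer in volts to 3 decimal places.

Ni²⁺/Ni is reduced (cathode, E° = −0.25 V) and Zn²⁺/Zn is oxidized (anode).
The standard potential is −0.25 − (−0.77) = +0.52 V and the balanced reaction transfers n = 2 electrons.
Balancing gives Ni2+(aq) + Zn(s) → Ni(s) + Zn2+(aq); hence Q = [Zn2+(aq)] / [Ni2+(aq)] = 0.0651 (log Q = −1.186).
E = E° − (0.0631/n)·log Q = +0.52 − (0.0631/2)(−1.186) = +0.557 V.

+0.557 V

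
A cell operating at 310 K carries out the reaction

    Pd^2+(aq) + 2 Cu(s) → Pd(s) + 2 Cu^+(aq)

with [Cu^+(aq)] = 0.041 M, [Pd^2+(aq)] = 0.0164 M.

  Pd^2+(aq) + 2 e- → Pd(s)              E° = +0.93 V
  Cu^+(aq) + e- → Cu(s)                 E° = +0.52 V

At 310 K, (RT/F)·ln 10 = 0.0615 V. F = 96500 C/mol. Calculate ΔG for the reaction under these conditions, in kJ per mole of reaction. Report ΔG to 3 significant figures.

E°cell = +0.93 − (+0.52) = +0.41 V; the balanced reaction transfers n = 2 electrons.
Here Q = [Cu^+(aq)]^2 / [Pd^2+(aq)] = 0.103 (log Q = −0.989), giving E = +0.41 − (0.0615/2)·(−0.989) = +0.4404 V.
ΔG = −nFE = −(2)(96500)(+0.4404) J/mol = −85.0 kJ/mol.

−85.0 kJ/mol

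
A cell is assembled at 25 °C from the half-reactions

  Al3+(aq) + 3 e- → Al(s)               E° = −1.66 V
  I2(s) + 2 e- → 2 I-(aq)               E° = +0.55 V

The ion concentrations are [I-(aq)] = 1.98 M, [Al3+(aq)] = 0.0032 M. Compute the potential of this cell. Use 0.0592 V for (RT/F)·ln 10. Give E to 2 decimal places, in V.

+2.24 V

I₂/I⁻ is reduced (cathode, E° = +0.55 V) and Al³⁺/Al is oxidized (anode).
The standard potential is +0.55 − (−1.66) = +2.21 V and the balanced reaction transfers n = 6 electrons.
Balancing gives 3 I2(s) + 2 Al(s) → 6 I-(aq) + 2 Al3+(aq); hence Q = [I-(aq)]^6·[Al3+(aq)]^2 = 0.000617 (log Q = −3.210).
By the Nernst equation, E = +2.21 − (0.0592/6)·(−3.210) = +2.24 V.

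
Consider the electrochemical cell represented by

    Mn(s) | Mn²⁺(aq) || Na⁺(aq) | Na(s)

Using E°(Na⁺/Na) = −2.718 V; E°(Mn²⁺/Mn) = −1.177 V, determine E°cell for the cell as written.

By convention the left-hand electrode in cell notation is the anode (oxidation) and the right-hand electrode is the cathode (reduction).
E°cell = E°(right) − E°(left) = −2.718 − (−1.177) = −1.541 V.
The negative sign shows that, as written, the cell would require an external voltage to drive the reaction.

−1.541 V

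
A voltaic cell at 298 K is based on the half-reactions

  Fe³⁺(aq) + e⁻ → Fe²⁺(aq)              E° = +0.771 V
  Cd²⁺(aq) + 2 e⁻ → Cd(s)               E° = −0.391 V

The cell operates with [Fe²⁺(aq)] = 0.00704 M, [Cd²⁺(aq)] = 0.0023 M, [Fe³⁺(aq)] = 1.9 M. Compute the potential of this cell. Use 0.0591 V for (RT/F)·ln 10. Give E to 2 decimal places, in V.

Since E°(Fe³⁺/Fe²⁺) > E°(Cd²⁺/Cd), Fe³⁺/Fe²⁺ serves as the cathode.
E°cell = +0.771 − (−0.391) = +1.162 V, with n = 2 electrons transferred.
Balancing gives 2 Fe³⁺(aq) + Cd(s) → 2 Fe²⁺(aq) + Cd²⁺(aq); hence Q = ([Fe²⁺(aq)]^2·[Cd²⁺(aq)]) / [Fe³⁺(aq)]^2 = 3.16×10^−8 (log Q = −7.501).
E = E° − (0.0591/n)·log Q = +1.162 − (0.0591/2)(−7.501) = +1.38 V.

+1.38 V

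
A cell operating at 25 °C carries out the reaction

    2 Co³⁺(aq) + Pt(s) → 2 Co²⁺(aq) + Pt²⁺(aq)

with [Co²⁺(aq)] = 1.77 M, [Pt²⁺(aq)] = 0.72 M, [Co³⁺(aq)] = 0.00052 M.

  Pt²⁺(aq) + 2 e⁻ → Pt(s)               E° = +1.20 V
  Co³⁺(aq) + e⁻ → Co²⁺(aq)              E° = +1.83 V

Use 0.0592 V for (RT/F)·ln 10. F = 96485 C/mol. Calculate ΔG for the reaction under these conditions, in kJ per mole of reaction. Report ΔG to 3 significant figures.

E°cell = +1.83 − (+1.20) = +0.63 V; the balanced reaction transfers n = 2 electrons.
The reaction quotient is ([Co²⁺(aq)]^2·[Pt²⁺(aq)]) / [Co³⁺(aq)]^2 = 8.34×10^6; by Nernst, E = +0.63 − (0.0592/2)(6.921) = +0.4251 V.
Then ΔG = −nFE = −2 × 96485 × +0.4251 J/mol = −82.0 kJ/mol.

−82.0 kJ/mol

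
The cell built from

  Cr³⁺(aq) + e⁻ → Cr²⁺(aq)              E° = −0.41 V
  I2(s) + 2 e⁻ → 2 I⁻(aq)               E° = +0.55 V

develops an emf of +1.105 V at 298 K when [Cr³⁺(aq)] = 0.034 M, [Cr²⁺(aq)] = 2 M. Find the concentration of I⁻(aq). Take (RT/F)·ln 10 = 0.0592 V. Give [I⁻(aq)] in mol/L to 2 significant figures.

0.21 M

I₂/I⁻ is the cathode (higher E°); E°cell = +0.55 − (−0.41) = +0.96 V with n = 2.
From the Nernst equation, log Q = n(E° − E)/0.0592 = 2·(+0.96 − (+1.105))/0.0592 = −4.899.
The balanced reaction is I2(s) + 2 Cr²⁺(aq) → 2 I⁻(aq) + 2 Cr³⁺(aq), so Q = ([I⁻(aq)]^2·[Cr³⁺(aq)]^2) / [Cr²⁺(aq)]^2.
Isolating [I⁻(aq)] in Q = 10^{−4.899} yields log [I⁻(aq)] = −0.680, i.e. 0.21 M.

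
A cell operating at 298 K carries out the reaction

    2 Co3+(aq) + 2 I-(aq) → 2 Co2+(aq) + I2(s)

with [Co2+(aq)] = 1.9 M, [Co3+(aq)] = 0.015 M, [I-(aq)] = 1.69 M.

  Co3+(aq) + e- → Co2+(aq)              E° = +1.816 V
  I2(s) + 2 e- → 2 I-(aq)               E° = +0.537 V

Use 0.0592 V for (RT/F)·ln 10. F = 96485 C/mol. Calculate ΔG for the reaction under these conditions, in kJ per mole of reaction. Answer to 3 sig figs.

E°cell = +1.816 − (+0.537) = +1.279 V; the balanced reaction transfers n = 2 electrons.
Q = [Co2+(aq)]^2 / ([Co3+(aq)]^2·[I-(aq)]^2) = 5.62×10^3, so log Q = 3.750 and E = +1.279 − (0.0592/2)(3.750) = +1.1680 V.
Finally ΔG = −nFE = −(2)(96485 C/mol)(+1.1680 V) = −225 kJ/mol.

−225 kJ/mol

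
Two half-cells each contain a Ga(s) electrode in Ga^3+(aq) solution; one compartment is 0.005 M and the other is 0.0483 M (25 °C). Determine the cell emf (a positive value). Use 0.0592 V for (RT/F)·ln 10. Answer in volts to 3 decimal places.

For a concentration cell E°cell = 0, since both electrodes use the same couple.
The compartment with the higher Ga^3+(aq) concentration (0.0483 M) acts as the cathode; ions are reduced there and produced at the dilute (0.005 M) anode.
With n = 3, Ecell = −(0.0592/3)·log([dilute]/[conc]) = −(0.0592/3)·log(0.005/0.0483) = +0.019 V.

0.019 V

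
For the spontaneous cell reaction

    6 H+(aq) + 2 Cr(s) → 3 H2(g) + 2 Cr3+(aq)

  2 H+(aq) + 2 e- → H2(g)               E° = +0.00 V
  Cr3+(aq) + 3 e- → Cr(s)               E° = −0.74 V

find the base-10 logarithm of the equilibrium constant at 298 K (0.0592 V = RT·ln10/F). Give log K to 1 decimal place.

The 2H⁺/H₂ couple is reduced (cathode); E°cell = +0.00 − (−0.74) = +0.74 V with n = 6.
At equilibrium E = 0, so log K = nE°cell / 0.0592 = (6)(+0.74) / 0.0592 = 75.0.

log K = 75.0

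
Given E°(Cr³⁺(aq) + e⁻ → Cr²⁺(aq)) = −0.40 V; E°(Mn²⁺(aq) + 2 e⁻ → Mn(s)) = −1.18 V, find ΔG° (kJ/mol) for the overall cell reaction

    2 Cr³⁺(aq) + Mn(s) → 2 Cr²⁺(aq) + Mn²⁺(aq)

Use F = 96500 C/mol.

In the reaction as written Cr³⁺(aq) is reduced, so the Cr³⁺/Cr²⁺ couple is the cathode and Mn²⁺/Mn is the anode.
E°cell = −0.40 − (−1.18) = +0.78 V; balancing electrons gives n = 2.
ΔG° = −nFE°cell = −(2)(96500)(+0.78) J/mol = −151 kJ/mol.

−151 kJ/mol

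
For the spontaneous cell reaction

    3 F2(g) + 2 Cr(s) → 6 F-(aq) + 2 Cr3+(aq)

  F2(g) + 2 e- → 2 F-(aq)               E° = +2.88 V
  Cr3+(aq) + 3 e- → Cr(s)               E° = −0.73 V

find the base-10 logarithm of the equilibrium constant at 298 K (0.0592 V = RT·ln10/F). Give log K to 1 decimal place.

log K = 365.9

The F₂/F⁻ couple is reduced (cathode); E°cell = +2.88 − (−0.73) = +3.61 V with n = 6.
At equilibrium E = 0, so log K = nE°cell / 0.0592 = (6)(+3.61) / 0.0592 = 365.9.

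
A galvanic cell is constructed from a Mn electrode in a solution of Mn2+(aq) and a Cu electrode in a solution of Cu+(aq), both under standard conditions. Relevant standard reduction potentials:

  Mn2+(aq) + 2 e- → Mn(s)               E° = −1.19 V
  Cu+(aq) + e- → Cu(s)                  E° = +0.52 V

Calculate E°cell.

+1.71 V

The Cu⁺/Cu couple has the higher E°, so Cu ion is reduced (cathode) and Mn is oxidized (anode).
E°cell = E°(cathode) − E°(anode) = +0.52 − (−1.19) = +1.71 V.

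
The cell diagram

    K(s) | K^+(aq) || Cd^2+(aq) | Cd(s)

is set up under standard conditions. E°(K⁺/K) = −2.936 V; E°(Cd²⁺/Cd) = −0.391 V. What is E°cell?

By convention the left-hand electrode in cell notation is the anode (oxidation) and the right-hand electrode is the cathode (reduction).
E°cell = E°(right) − E°(left) = −0.391 − (−2.936) = +2.545 V.

+2.545 V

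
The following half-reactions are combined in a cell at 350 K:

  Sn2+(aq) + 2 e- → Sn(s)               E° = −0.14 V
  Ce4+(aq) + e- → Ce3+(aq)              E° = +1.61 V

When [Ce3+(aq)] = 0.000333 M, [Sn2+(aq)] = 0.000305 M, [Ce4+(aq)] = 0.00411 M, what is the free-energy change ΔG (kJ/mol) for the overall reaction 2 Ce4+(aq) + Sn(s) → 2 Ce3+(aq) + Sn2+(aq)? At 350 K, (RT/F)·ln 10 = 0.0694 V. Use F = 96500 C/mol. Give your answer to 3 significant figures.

−376 kJ/mol

E°cell = +1.61 − (−0.14) = +1.75 V; the balanced reaction transfers n = 2 electrons.
Here Q = ([Ce3+(aq)]^2·[Sn2+(aq)]) / [Ce4+(aq)]^2 = 2×10^−6 (log Q = −5.698), giving E = +1.75 − (0.0694/2)·(−5.698) = +1.9477 V.
ΔG = −nFE = −(2)(96500)(+1.9477) J/mol = −376 kJ/mol.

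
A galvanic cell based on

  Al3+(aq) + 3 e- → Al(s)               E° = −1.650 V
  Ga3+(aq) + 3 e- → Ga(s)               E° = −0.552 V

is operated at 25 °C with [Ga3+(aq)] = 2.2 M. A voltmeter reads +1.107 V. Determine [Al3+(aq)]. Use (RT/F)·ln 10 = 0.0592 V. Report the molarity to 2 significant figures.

With Ga³⁺/Ga at the cathode and Al³⁺/Al at the anode, E°cell = −0.552 − (−1.650) = +1.098 V (n = 3).
Since E = E° − (0.0592/n)·log Q, log Q = n(E° − E)/0.0592 = −0.456.
Balancing electrons gives Ga3+(aq) + Al(s) → Ga(s) + Al3+(aq); thus Q = [Al3+(aq)] / [Ga3+(aq)].
Substituting the known concentrations and solving, log [Al3+(aq)] = −0.114 and [Al3+(aq)] = 0.77 M.

0.77 M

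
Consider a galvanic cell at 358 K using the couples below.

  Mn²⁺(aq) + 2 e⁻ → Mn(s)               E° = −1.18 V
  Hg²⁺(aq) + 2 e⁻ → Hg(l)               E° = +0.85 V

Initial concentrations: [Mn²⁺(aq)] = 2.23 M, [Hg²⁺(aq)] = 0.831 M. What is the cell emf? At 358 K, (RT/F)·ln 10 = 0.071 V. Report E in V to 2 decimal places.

+2.01 V

The Hg²⁺/Hg couple has the more positive E°, so it is the cathode; Mn²⁺/Mn is the anode.
E°cell = E°cat − E°an = +0.85 − (−1.18) = +2.03 V; n = 2.
Balancing gives Hg²⁺(aq) + Mn(s) → Hg(l) + Mn²⁺(aq); hence Q = [Mn²⁺(aq)] / [Hg²⁺(aq)] = 2.68 (log Q = 0.429).
By the Nernst equation, E = +2.03 − (0.071/2)·(0.429) = +2.01 V.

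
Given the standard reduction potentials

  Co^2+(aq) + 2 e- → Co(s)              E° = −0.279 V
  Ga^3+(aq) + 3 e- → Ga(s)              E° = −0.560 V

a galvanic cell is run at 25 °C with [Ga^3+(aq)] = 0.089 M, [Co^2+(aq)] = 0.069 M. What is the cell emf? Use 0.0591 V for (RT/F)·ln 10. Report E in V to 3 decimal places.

The Co²⁺/Co couple has the more positive E°, so it is the cathode; Ga³⁺/Ga is the anode.
E°cell = −0.279 − (−0.560) = +0.281 V, with n = 6 electrons transferred.
Balancing gives 3 Co^2+(aq) + 2 Ga(s) → 3 Co(s) + 2 Ga^3+(aq); hence Q = [Ga^3+(aq)]^2 / [Co^2+(aq)]^3 = 24.1 (log Q = 1.382).
Applying E = E° − (RT ln10/nF)·log Q gives +0.281 − (0.0591/6)(1.382) = +0.267 V.

+0.267 V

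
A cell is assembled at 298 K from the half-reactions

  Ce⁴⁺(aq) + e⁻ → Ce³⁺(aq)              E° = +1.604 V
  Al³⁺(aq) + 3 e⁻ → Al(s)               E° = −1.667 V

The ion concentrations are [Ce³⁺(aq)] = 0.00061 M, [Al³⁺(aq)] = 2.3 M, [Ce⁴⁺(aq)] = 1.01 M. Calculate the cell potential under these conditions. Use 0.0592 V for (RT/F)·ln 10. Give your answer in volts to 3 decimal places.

Since E°(Ce⁴⁺/Ce³⁺) > E°(Al³⁺/Al), Ce⁴⁺/Ce³⁺ serves as the cathode.
The standard potential is +1.604 − (−1.667) = +3.271 V and the balanced reaction transfers n = 3 electrons.
For the overall reaction 3 Ce⁴⁺(aq) + Al(s) → 3 Ce³⁺(aq) + Al³⁺(aq), Q = ([Ce³⁺(aq)]^3·[Al³⁺(aq)]) / [Ce⁴⁺(aq)]^3 = 5.07×10^−10, giving log Q = −9.295.
Applying E = E° − (RT ln10/nF)·log Q gives +3.271 − (0.0592/3)(−9.295) = +3.454 V.

+3.454 V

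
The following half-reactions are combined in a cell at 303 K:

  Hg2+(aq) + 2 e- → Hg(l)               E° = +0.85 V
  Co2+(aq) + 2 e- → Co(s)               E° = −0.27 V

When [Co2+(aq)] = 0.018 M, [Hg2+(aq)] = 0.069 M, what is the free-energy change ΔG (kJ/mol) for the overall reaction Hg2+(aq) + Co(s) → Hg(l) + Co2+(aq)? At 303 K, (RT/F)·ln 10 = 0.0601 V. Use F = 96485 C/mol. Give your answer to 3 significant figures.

E°cell = +0.85 − (−0.27) = +1.12 V; the balanced reaction transfers n = 2 electrons.
Q = [Co2+(aq)] / [Hg2+(aq)] = 0.261, so log Q = −0.584 and E = +1.12 − (0.0601/2)(−0.584) = +1.1375 V.
ΔG = −nFE = −(2)(96485)(+1.1375) J/mol = −220 kJ/mol.

−220 kJ/mol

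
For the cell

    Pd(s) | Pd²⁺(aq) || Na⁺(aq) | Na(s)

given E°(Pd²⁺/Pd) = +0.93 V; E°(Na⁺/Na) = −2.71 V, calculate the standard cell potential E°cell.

−3.64 V

By convention the left-hand electrode in cell notation is the anode (oxidation) and the right-hand electrode is the cathode (reduction).
E°cell = E°(right) − E°(left) = −2.71 − (+0.93) = −3.64 V.
The negative sign shows that, as written, the cell would require an external voltage to drive the reaction.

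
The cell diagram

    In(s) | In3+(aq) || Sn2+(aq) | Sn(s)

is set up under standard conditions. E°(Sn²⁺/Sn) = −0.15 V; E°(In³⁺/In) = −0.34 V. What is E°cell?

+0.19 V

By convention the left-hand electrode in cell notation is the anode (oxidation) and the right-hand electrode is the cathode (reduction).
E°cell = E°(right) − E°(left) = −0.15 − (−0.34) = +0.19 V.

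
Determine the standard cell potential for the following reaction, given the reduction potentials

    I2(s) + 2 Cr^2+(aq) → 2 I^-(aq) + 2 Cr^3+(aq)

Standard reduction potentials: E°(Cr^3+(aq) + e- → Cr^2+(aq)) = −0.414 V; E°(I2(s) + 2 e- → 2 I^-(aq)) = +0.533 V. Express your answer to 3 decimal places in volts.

I2(s) gains electrons, so the I₂/I⁻ couple is the cathode; the Cr³⁺/Cr²⁺ couple is the anode.
E°cell = E°(cathode) − E°(anode) = +0.533 − (−0.414) = +0.947 V.
The positive value indicates the reaction is spontaneous as written.

+0.947 V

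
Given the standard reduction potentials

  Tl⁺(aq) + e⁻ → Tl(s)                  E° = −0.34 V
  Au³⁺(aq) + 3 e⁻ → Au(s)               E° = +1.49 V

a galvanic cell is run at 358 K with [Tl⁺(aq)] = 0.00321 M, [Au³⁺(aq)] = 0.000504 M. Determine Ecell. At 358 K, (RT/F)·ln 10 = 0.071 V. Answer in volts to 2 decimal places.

The Au³⁺/Au couple has the more positive E°, so it is the cathode; Tl⁺/Tl is the anode.
E°cell = +1.49 − (−0.34) = +1.83 V, with n = 3 electrons transferred.
Balancing gives Au³⁺(aq) + 3 Tl(s) → Au(s) + 3 Tl⁺(aq); hence Q = [Tl⁺(aq)]^3 / [Au³⁺(aq)] = 6.56×10^−5 (log Q = −4.183).
E = E° − (0.071/n)·log Q = +1.83 − (0.071/3)(−4.183) = +1.93 V.

+1.93 V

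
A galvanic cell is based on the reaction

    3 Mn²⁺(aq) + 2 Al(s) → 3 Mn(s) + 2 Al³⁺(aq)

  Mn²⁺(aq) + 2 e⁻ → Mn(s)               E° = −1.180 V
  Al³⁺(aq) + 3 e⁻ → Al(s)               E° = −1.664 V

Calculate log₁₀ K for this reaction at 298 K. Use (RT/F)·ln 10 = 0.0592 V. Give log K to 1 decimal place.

The Mn²⁺/Mn couple is reduced (cathode); E°cell = −1.180 − (−1.664) = +0.484 V with n = 6.
At equilibrium E = 0, so log K = nE°cell / 0.0592 = (6)(+0.484) / 0.0592 = 49.1.

log K = 49.1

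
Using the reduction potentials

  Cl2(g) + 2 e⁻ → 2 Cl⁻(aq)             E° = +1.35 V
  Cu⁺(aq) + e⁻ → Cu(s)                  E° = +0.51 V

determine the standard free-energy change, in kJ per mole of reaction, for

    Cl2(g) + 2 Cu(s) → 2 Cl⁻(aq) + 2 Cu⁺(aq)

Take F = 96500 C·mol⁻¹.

−162 kJ/mol

In the reaction as written Cl2(g) is reduced, so the Cl₂/Cl⁻ couple is the cathode and Cu⁺/Cu is the anode.
E°cell = +1.35 − (+0.51) = +0.84 V; balancing electrons gives n = 2.
ΔG° = −nFE°cell = −(2)(96500)(+0.84) J/mol = −162 kJ/mol.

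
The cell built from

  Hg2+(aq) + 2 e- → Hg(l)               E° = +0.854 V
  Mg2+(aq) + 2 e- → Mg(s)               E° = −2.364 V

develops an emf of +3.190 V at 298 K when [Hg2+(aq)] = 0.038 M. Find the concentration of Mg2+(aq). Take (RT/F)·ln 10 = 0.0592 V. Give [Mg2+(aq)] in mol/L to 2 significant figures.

With Hg²⁺/Hg at the cathode and Mg²⁺/Mg at the anode, E°cell = +0.854 − (−2.364) = +3.218 V (n = 2).
Since E = E° − (0.0592/n)·log Q, log Q = n(E° − E)/0.0592 = 0.946.
For Hg2+(aq) + Mg(s) → Hg(l) + Mg2+(aq), the reaction quotient is Q = [Mg2+(aq)] / [Hg2+(aq)].
Solving for the unknown gives log [Mg2+(aq)] = −0.474, so [Mg2+(aq)] ≈ 0.34 M.

0.34 M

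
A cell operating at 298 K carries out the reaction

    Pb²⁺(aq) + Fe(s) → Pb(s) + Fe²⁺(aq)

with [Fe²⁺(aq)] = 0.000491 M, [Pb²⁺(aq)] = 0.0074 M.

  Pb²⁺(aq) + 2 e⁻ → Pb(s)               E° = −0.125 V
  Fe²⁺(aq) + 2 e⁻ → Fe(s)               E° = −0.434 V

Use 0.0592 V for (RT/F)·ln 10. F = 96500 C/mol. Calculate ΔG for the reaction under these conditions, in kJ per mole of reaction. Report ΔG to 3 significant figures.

−66.4 kJ/mol

E°cell = −0.125 − (−0.434) = +0.309 V; the balanced reaction transfers n = 2 electrons.
Here Q = [Fe²⁺(aq)] / [Pb²⁺(aq)] = 0.0664 (log Q = −1.178), giving E = +0.309 − (0.0592/2)·(−1.178) = +0.3439 V.
ΔG = −nFE = −(2)(96500)(+0.3439) J/mol = −66.4 kJ/mol.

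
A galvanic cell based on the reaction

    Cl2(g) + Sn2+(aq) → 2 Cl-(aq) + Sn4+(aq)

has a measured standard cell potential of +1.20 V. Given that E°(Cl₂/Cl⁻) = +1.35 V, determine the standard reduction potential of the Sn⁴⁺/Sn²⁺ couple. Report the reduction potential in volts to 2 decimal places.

In the reaction as written the Cl₂/Cl⁻ couple is reduced (cathode) and Sn⁴⁺/Sn²⁺ is oxidized (anode), so E°cell = E°(Cl₂/Cl⁻) − E°(Sn⁴⁺/Sn²⁺).
E°(Sn⁴⁺/Sn²⁺) = E°(cathode) − E°cell = +1.35 − (+1.20) = +0.15 V.

+0.15 V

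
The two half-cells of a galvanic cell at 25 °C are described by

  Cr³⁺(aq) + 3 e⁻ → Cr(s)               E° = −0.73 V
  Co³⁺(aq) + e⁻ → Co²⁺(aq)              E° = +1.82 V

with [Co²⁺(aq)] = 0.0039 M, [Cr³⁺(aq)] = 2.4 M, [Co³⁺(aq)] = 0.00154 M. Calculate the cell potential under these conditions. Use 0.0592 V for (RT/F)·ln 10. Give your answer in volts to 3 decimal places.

+2.519 V

Co³⁺/Co²⁺ is reduced (cathode, E° = +1.82 V) and Cr³⁺/Cr is oxidized (anode).
E°cell = +1.82 − (−0.73) = +2.55 V, with n = 3 electrons transferred.
Balancing gives 3 Co³⁺(aq) + Cr(s) → 3 Co²⁺(aq) + Cr³⁺(aq); hence Q = ([Co²⁺(aq)]^3·[Cr³⁺(aq)]) / [Co³⁺(aq)]^3 = 39 (log Q = 1.591).
By the Nernst equation, E = +2.55 − (0.0592/3)·(1.591) = +2.519 V.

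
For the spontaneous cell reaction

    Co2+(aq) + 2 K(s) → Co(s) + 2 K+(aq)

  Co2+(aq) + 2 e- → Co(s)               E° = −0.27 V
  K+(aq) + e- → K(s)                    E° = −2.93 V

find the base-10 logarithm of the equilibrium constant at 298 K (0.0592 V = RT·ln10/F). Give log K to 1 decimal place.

log K = 89.9

The Co²⁺/Co couple is reduced (cathode); E°cell = −0.27 − (−2.93) = +2.66 V with n = 2.
At equilibrium E = 0, so log K = nE°cell / 0.0592 = (2)(+2.66) / 0.0592 = 89.9.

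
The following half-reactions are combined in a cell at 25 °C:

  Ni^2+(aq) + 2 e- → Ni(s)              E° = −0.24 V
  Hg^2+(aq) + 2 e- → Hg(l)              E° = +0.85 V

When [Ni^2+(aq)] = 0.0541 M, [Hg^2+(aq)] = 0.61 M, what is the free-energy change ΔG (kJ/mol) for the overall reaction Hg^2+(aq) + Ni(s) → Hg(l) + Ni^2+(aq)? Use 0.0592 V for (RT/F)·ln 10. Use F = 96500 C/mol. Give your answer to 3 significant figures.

With Hg²⁺/Hg reduced at the cathode, E°cell = +0.85 − (−0.24) = +1.09 V and n = 2.
Q = [Ni^2+(aq)] / [Hg^2+(aq)] = 0.0887, so log Q = −1.052 and E = +1.09 − (0.0592/2)(−1.052) = +1.1211 V.
Then ΔG = −nFE = −2 × 96500 × +1.1211 J/mol = −216 kJ/mol.

−216 kJ/mol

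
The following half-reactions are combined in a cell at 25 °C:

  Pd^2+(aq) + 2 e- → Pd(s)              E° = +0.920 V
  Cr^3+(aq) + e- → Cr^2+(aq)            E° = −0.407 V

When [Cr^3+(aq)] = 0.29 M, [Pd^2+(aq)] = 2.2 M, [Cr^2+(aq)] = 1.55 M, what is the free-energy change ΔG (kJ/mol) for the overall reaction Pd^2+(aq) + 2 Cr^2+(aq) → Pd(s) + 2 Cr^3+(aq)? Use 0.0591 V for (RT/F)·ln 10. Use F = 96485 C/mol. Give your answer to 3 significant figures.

E°cell = +0.920 − (−0.407) = +1.327 V; the balanced reaction transfers n = 2 electrons.
Here Q = [Cr^3+(aq)]^2 / ([Pd^2+(aq)]·[Cr^2+(aq)]^2) = 0.0159 (log Q = −1.798), giving E = +1.327 − (0.0591/2)·(−1.798) = +1.3801 V.
Finally ΔG = −nFE = −(2)(96485 C/mol)(+1.3801 V) = −266 kJ/mol.

−266 kJ/mol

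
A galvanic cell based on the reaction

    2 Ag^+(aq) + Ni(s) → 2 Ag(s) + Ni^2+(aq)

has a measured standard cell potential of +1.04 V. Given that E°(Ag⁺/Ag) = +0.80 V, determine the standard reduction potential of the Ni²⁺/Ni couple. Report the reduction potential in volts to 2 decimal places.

In the reaction as written the Ag⁺/Ag couple is reduced (cathode) and Ni²⁺/Ni is oxidized (anode), so E°cell = E°(Ag⁺/Ag) − E°(Ni²⁺/Ni).
E°(Ni²⁺/Ni) = E°(cathode) − E°cell = +0.80 − (+1.04) = −0.24 V.

−0.24 V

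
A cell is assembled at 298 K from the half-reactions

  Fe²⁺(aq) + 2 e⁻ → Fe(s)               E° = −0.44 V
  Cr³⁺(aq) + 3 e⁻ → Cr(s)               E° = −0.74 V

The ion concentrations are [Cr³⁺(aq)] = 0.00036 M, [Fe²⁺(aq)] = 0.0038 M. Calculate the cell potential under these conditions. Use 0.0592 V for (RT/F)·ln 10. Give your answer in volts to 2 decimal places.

+0.30 V

Fe²⁺/Fe is reduced (cathode, E° = −0.44 V) and Cr³⁺/Cr is oxidized (anode).
E°cell = E°cat − E°an = −0.44 − (−0.74) = +0.30 V; n = 6.
Balancing gives 3 Fe²⁺(aq) + 2 Cr(s) → 3 Fe(s) + 2 Cr³⁺(aq); hence Q = [Cr³⁺(aq)]^2 / [Fe²⁺(aq)]^3 = 2.36 (log Q = 0.373).
E = E° − (0.0592/n)·log Q = +0.30 − (0.0592/6)(0.373) = +0.30 V.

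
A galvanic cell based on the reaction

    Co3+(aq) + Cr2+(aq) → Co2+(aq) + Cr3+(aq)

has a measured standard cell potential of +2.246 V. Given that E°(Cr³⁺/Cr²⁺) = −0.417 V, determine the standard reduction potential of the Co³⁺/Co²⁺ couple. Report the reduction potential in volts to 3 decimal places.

+1.829 V

In the reaction as written the Co³⁺/Co²⁺ couple is reduced (cathode) and Cr³⁺/Cr²⁺ is oxidized (anode), so E°cell = E°(Co³⁺/Co²⁺) − E°(Cr³⁺/Cr²⁺).
E°(Co³⁺/Co²⁺) = E°cell + E°(anode) = +2.246 + (−0.417) = +1.829 V.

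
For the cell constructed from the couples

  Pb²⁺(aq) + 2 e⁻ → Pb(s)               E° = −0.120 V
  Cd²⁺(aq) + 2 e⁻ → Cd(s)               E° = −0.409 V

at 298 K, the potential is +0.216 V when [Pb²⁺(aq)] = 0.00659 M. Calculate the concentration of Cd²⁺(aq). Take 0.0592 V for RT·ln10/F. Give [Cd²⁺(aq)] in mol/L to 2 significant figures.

The Pb²⁺/Pb couple has the larger reduction potential, so it is the cathode: E°cell = −0.120 − (−0.409) = +0.289 V and n = 2.
From the Nernst equation, log Q = n(E° − E)/0.0592 = 2·(+0.289 − (+0.216))/0.0592 = 2.466.
The balanced reaction is Pb²⁺(aq) + Cd(s) → Pb(s) + Cd²⁺(aq), so Q = [Cd²⁺(aq)] / [Pb²⁺(aq)].
Isolating [Cd²⁺(aq)] in Q = 10^{2.466} yields log [Cd²⁺(aq)] = 0.285, i.e. 1.9 M.

1.9 M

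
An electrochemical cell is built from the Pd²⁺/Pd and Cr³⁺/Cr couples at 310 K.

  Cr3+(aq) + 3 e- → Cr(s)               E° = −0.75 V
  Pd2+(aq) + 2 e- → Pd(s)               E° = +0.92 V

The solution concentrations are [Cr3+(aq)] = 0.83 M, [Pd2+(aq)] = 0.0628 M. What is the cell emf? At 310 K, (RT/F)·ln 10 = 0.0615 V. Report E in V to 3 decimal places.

+1.635 V

The Pd²⁺/Pd couple has the more positive E°, so it is the cathode; Cr³⁺/Cr is the anode.
The standard potential is +0.92 − (−0.75) = +1.67 V and the balanced reaction transfers n = 6 electrons.
Balancing gives 3 Pd2+(aq) + 2 Cr(s) → 3 Pd(s) + 2 Cr3+(aq); hence Q = [Cr3+(aq)]^2 / [Pd2+(aq)]^3 = 2.78×10^3 (log Q = 3.444).
E = E° − (0.0615/n)·log Q = +1.67 − (0.0615/6)(3.444) = +1.635 V.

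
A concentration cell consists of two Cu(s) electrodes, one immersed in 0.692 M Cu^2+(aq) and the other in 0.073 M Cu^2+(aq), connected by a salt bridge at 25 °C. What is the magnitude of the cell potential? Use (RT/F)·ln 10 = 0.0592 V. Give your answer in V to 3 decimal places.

For a concentration cell E°cell = 0, since both electrodes use the same couple.
The compartment with the higher Cu^2+(aq) concentration (0.692 M) acts as the cathode; ions are reduced there and produced at the dilute (0.073 M) anode.
With n = 2, Ecell = −(0.0592/2)·log([dilute]/[conc]) = −(0.0592/2)·log(0.073/0.692) = +0.029 V.

0.029 V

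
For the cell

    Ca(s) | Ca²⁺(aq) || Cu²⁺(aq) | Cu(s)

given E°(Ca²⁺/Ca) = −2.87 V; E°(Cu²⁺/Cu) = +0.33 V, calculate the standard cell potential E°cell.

+3.20 V

By convention the left-hand electrode in cell notation is the anode (oxidation) and the right-hand electrode is the cathode (reduction).
E°cell = E°(right) − E°(left) = +0.33 − (−2.87) = +3.20 V.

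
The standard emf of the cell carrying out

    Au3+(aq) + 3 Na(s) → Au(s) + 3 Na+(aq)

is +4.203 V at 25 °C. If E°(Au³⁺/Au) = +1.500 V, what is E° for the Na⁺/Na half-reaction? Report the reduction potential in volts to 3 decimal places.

−2.703 V

In the reaction as written the Au³⁺/Au couple is reduced (cathode) and Na⁺/Na is oxidized (anode), so E°cell = E°(Au³⁺/Au) − E°(Na⁺/Na).
E°(Na⁺/Na) = E°(cathode) − E°cell = +1.500 − (+4.203) = −2.703 V.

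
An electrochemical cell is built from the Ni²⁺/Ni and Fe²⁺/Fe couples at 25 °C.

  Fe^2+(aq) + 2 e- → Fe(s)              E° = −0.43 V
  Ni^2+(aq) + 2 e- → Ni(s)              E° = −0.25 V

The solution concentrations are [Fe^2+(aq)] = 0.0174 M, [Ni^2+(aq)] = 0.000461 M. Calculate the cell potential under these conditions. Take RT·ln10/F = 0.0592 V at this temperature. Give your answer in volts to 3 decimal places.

+0.133 V

Since E°(Ni²⁺/Ni) > E°(Fe²⁺/Fe), Ni²⁺/Ni serves as the cathode.
E°cell = −0.25 − (−0.43) = +0.18 V, with n = 2 electrons transferred.
The balanced reaction is Ni^2+(aq) + Fe(s) → Ni(s) + Fe^2+(aq), so Q = [Fe^2+(aq)] / [Ni^2+(aq)] = 37.7 and log Q = 1.577.
E = E° − (0.0592/n)·log Q = +0.18 − (0.0592/2)(1.577) = +0.133 V.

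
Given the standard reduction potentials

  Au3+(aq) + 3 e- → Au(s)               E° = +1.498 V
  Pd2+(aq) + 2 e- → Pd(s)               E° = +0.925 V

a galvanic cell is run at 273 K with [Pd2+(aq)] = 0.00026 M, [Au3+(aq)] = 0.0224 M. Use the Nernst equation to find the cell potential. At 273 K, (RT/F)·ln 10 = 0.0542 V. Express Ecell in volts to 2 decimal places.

+0.64 V

Au³⁺/Au is reduced (cathode, E° = +1.498 V) and Pd²⁺/Pd is oxidized (anode).
The standard potential is +1.498 − (+0.925) = +0.573 V and the balanced reaction transfers n = 6 electrons.
The balanced reaction is 2 Au3+(aq) + 3 Pd(s) → 2 Au(s) + 3 Pd2+(aq), so Q = [Pd2+(aq)]^3 / [Au3+(aq)]^2 = 3.5×10^−8 and log Q = −7.456.
Applying E = E° − (RT ln10/nF)·log Q gives +0.573 − (0.0542/6)(−7.456) = +0.64 V.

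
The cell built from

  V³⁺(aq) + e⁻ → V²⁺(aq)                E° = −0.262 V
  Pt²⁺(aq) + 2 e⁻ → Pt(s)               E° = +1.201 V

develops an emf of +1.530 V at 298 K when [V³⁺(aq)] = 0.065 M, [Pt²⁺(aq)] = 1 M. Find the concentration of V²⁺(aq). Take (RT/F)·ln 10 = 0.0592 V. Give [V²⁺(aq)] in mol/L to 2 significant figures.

0.88 M

With Pt²⁺/Pt at the cathode and V³⁺/V²⁺ at the anode, E°cell = +1.201 − (−0.262) = +1.463 V (n = 2).
Since E = E° − (0.0592/n)·log Q, log Q = n(E° − E)/0.0592 = −2.264.
The balanced reaction is Pt²⁺(aq) + 2 V²⁺(aq) → Pt(s) + 2 V³⁺(aq), so Q = [V³⁺(aq)]^2 / ([Pt²⁺(aq)]·[V²⁺(aq)]^2).
Solving for the unknown gives log [V²⁺(aq)] = −0.055, so [V²⁺(aq)] ≈ 0.88 M.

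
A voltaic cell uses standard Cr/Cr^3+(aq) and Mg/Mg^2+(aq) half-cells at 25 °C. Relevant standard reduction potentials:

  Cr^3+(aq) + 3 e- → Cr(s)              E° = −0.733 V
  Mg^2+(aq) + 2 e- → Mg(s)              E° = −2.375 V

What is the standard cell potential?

+1.642 V

Of the two couples in this cell, the one with the more positive reduction potential is reduced at the cathode: here that is Cr³⁺/Cr (−0.733 V); Mg²⁺/Mg (−2.375 V) is the anode.
E°cell = E°(cathode) − E°(anode) = −0.733 − (−2.375) = +1.642 V.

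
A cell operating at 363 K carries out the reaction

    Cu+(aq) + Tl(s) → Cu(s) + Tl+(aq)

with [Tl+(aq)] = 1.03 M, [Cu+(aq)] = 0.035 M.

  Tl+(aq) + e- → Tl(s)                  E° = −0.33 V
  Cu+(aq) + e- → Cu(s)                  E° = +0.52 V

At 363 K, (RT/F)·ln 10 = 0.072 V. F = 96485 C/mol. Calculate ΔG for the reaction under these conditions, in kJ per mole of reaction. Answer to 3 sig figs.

−71.8 kJ/mol

With Cu⁺/Cu reduced at the cathode, E°cell = +0.52 − (−0.33) = +0.85 V and n = 1.
Q = [Tl+(aq)] / [Cu+(aq)] = 29.4, so log Q = 1.469 and E = +0.85 − (0.072/1)(1.469) = +0.7442 V.
Finally ΔG = −nFE = −(1)(96485 C/mol)(+0.7442 V) = −71.8 kJ/mol.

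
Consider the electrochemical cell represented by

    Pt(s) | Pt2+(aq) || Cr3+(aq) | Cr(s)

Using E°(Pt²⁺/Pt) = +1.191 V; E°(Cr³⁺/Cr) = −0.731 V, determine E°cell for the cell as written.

By convention the left-hand electrode in cell notation is the anode (oxidation) and the right-hand electrode is the cathode (reduction).
E°cell = E°(right) − E°(left) = −0.731 − (+1.191) = −1.922 V.
The negative sign shows that, as written, the cell would require an external voltage to drive the reaction.

−1.922 V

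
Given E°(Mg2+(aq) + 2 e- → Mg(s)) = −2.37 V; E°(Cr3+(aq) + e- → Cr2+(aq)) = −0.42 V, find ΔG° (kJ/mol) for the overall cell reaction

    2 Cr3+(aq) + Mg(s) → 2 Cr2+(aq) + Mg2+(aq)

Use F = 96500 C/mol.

−376 kJ/mol

In the reaction as written Cr3+(aq) is reduced, so the Cr³⁺/Cr²⁺ couple is the cathode and Mg²⁺/Mg is the anode.
E°cell = −0.42 − (−2.37) = +1.95 V; balancing electrons gives n = 2.
ΔG° = −nFE°cell = −(2)(96500)(+1.95) J/mol = −376 kJ/mol.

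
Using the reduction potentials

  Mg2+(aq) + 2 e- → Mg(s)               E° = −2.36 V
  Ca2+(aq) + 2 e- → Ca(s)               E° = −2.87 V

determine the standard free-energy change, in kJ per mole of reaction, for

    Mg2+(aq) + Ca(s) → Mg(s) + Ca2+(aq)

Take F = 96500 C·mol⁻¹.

−98.4 kJ/mol

In the reaction as written Mg2+(aq) is reduced, so the Mg²⁺/Mg couple is the cathode and Ca²⁺/Ca is the anode.
E°cell = −2.36 − (−2.87) = +0.51 V; balancing electrons gives n = 2.
ΔG° = −nFE°cell = −(2)(96500)(+0.51) J/mol = −98.4 kJ/mol.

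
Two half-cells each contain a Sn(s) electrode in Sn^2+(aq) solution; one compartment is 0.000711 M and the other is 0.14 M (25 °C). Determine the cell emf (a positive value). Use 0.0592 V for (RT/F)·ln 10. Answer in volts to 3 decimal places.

0.068 V

For a concentration cell E°cell = 0, since both electrodes use the same couple.
The compartment with the higher Sn^2+(aq) concentration (0.14 M) acts as the cathode; ions are reduced there and produced at the dilute (0.000711 M) anode.
With n = 2, Ecell = −(0.0592/2)·log([dilute]/[conc]) = −(0.0592/2)·log(0.000711/0.14) = +0.068 V.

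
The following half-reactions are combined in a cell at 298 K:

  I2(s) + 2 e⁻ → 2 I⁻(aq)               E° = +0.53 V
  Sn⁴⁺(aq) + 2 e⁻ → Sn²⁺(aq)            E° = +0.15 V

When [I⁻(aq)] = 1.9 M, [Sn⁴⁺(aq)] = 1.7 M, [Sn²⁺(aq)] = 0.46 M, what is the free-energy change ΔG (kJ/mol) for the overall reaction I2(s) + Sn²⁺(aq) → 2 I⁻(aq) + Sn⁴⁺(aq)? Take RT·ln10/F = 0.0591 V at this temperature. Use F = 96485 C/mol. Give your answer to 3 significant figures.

−66.9 kJ/mol

With I₂/I⁻ reduced at the cathode, E°cell = +0.53 − (+0.15) = +0.38 V and n = 2.
The reaction quotient is ([I⁻(aq)]^2·[Sn⁴⁺(aq)]) / [Sn²⁺(aq)] = 13.3; by Nernst, E = +0.38 − (0.0591/2)(1.125) = +0.3468 V.
ΔG = −nFE = −(2)(96485)(+0.3468) J/mol = −66.9 kJ/mol.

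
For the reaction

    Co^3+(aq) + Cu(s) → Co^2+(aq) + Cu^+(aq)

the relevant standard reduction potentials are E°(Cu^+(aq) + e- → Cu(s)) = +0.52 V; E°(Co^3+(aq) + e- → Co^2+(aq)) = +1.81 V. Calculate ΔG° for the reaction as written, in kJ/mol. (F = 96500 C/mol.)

In the reaction as written Co^3+(aq) is reduced, so the Co³⁺/Co²⁺ couple is the cathode and Cu⁺/Cu is the anode.
E°cell = +1.81 − (+0.52) = +1.29 V; balancing electrons gives n = 1.
ΔG° = −nFE°cell = −(1)(96500)(+1.29) J/mol = −124 kJ/mol.

−124 kJ/mol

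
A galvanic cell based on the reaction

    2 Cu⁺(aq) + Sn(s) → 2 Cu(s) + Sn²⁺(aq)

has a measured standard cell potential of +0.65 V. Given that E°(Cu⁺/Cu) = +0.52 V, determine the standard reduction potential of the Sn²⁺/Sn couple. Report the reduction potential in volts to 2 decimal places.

−0.13 V

In the reaction as written the Cu⁺/Cu couple is reduced (cathode) and Sn²⁺/Sn is oxidized (anode), so E°cell = E°(Cu⁺/Cu) − E°(Sn²⁺/Sn).
E°(Sn²⁺/Sn) = E°(cathode) − E°cell = +0.52 − (+0.65) = −0.13 V.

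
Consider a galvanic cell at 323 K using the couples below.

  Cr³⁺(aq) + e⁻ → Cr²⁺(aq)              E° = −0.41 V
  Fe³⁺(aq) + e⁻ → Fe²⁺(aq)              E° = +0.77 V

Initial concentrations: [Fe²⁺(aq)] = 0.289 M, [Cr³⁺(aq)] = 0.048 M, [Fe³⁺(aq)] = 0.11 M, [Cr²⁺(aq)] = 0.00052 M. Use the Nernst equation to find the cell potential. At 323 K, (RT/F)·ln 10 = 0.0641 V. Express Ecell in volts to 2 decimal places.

Fe³⁺/Fe²⁺ is reduced (cathode, E° = +0.77 V) and Cr³⁺/Cr²⁺ is oxidized (anode).
E°cell = E°cat − E°an = +0.77 − (−0.41) = +1.18 V; n = 1.
For the overall reaction Fe³⁺(aq) + Cr²⁺(aq) → Fe²⁺(aq) + Cr³⁺(aq), Q = ([Fe²⁺(aq)]·[Cr³⁺(aq)]) / ([Fe³⁺(aq)]·[Cr²⁺(aq)]) = 243, giving log Q = 2.385.
By the Nernst equation, E = +1.18 − (0.0641/1)·(2.385) = +1.03 V.

+1.03 V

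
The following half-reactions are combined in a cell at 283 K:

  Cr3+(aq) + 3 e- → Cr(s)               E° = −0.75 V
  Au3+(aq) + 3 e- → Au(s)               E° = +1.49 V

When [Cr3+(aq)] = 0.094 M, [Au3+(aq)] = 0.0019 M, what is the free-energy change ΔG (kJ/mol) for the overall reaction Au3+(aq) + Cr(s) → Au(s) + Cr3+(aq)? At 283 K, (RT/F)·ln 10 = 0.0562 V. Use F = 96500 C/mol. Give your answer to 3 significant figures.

−639 kJ/mol

The standard cell potential is +1.49 − (−0.75) = +2.24 V, with n = 3 electrons in the balanced equation.
Here Q = [Cr3+(aq)] / [Au3+(aq)] = 49.5 (log Q = 1.694), giving E = +2.24 − (0.0562/3)·(1.694) = +2.2083 V.
Then ΔG = −nFE = −3 × 96500 × +2.2083 J/mol = −639 kJ/mol.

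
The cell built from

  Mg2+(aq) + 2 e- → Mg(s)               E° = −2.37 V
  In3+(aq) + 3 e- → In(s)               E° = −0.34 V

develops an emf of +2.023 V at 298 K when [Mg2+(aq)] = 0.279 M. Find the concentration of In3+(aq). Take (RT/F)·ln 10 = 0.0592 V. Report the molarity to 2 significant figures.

In³⁺/In is the cathode (higher E°); E°cell = −0.34 − (−2.37) = +2.03 V with n = 6.
From the Nernst equation, log Q = n(E° − E)/0.0592 = 6·(+2.03 − (+2.023))/0.0592 = 0.709.
For 2 In3+(aq) + 3 Mg(s) → 2 In(s) + 3 Mg2+(aq), the reaction quotient is Q = [Mg2+(aq)]^3 / [In3+(aq)]^2.
Solving for the unknown gives log [In3+(aq)] = −1.186, so [In3+(aq)] ≈ 0.065 M.

0.065 M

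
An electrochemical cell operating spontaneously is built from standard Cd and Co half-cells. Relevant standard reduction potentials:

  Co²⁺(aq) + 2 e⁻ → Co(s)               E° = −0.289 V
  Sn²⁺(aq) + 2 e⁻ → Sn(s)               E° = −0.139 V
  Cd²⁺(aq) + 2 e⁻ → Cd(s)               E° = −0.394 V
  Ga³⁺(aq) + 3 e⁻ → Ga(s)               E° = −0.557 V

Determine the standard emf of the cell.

+0.105 V

Of the two couples in this cell, the one with the more positive reduction potential is reduced at the cathode: here that is Co²⁺/Co (−0.289 V); Cd²⁺/Cd (−0.394 V) is the anode.
E°cell = E°(cathode) − E°(anode) = −0.289 − (−0.394) = +0.105 V.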